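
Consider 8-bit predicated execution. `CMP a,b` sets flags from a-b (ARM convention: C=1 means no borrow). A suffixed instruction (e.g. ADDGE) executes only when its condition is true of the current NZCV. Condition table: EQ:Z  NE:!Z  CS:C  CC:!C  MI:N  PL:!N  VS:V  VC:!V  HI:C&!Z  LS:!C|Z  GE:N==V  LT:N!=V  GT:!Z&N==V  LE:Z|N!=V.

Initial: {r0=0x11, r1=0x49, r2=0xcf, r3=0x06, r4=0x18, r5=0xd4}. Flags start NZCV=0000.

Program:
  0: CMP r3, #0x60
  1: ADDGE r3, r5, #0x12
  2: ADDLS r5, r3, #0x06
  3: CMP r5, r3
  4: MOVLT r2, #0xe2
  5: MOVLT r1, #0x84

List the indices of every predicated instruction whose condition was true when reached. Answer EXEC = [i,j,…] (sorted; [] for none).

EXEC = [2]

0: ✓ CMP  NZCV=1000
1: · ADDGE
2: ✓ ADDLS  r5←0x0c
3: ✓ CMP  NZCV=0010
4: · MOVLT
5: · MOVLT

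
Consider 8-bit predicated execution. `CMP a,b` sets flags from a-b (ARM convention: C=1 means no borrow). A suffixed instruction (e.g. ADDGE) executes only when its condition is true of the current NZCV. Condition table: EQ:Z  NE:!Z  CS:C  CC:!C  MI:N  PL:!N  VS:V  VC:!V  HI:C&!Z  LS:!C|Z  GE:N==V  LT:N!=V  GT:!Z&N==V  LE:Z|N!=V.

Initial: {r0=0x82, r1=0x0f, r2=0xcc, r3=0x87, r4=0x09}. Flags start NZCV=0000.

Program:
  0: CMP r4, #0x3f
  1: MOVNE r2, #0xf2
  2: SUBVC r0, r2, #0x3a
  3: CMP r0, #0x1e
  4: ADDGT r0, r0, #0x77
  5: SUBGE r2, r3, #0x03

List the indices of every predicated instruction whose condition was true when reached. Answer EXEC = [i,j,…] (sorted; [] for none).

[0] flags=1000 → (cmp)
[1] flags=1000 NE?T → r2=0xf2
[2] flags=1000 VC?T → r0=0xb8
[3] flags=1010 → (cmp)
[4] flags=1010 GT?F → skip
[5] flags=1010 GE?F → skip

EXEC = [1,2]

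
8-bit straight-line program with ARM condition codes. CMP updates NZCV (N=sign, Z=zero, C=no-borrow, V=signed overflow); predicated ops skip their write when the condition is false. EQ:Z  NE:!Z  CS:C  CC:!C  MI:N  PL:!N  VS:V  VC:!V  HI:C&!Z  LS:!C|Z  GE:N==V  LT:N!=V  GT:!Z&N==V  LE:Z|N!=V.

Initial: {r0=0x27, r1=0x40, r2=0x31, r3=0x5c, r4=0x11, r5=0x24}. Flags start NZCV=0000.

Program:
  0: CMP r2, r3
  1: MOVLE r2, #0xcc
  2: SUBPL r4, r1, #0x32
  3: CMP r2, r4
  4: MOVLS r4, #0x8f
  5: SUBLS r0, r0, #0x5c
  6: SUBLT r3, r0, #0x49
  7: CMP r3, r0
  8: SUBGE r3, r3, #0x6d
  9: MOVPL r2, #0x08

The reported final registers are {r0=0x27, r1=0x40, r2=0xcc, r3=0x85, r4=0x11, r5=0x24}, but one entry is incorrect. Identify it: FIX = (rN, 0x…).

0: ✓ CMP  NZCV=1000
1: ✓ MOVLE  r2←0xcc
2: · SUBPL
3: ✓ CMP  NZCV=1010
4: · MOVLS
5: · SUBLS
6: ✓ SUBLT  r3←0xde
7: ✓ CMP  NZCV=1010
8: · SUBGE
9: · MOVPL

FIX = (r3, 0xde)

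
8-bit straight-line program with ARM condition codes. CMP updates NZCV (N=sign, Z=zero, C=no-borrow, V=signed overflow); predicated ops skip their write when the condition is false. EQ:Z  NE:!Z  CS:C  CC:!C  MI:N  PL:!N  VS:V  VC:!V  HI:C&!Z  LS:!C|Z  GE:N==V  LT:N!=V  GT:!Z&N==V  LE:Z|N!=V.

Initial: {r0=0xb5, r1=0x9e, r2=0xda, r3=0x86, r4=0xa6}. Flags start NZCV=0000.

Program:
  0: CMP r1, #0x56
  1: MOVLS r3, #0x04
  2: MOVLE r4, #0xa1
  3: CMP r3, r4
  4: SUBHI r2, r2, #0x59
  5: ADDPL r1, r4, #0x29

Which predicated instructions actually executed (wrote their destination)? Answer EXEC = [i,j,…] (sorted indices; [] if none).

EXEC = [2]

0: ✓ CMP  NZCV=0011
1: · MOVLS
2: ✓ MOVLE  r4←0xa1
3: ✓ CMP  NZCV=1000
4: · SUBHI
5: · ADDPL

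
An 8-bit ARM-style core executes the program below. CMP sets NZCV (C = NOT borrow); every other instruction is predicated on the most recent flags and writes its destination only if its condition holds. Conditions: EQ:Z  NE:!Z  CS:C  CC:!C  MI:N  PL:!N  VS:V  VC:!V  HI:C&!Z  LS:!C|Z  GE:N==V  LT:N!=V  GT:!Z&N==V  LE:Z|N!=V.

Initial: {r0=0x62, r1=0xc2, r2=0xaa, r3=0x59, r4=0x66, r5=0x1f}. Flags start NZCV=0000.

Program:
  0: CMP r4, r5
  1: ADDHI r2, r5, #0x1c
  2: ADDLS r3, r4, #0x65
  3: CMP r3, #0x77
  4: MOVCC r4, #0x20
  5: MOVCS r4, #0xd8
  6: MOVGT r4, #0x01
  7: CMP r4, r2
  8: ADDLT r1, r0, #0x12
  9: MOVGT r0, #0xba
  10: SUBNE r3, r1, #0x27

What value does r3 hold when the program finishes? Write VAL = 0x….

[0] flags=0010 → (cmp)
[1] flags=0010 HI?T → r2=0x3b
[2] flags=0010 LS?F → skip
[3] flags=1000 → (cmp)
[4] flags=1000 CC?T → r4=0x20
[5] flags=1000 CS?F → skip
[6] flags=1000 GT?F → skip
[7] flags=1000 → (cmp)
[8] flags=1000 LT?T → r1=0x74
[9] flags=1000 GT?F → skip
[10] flags=1000 NE?T → r3=0x4d

VAL = 0x4d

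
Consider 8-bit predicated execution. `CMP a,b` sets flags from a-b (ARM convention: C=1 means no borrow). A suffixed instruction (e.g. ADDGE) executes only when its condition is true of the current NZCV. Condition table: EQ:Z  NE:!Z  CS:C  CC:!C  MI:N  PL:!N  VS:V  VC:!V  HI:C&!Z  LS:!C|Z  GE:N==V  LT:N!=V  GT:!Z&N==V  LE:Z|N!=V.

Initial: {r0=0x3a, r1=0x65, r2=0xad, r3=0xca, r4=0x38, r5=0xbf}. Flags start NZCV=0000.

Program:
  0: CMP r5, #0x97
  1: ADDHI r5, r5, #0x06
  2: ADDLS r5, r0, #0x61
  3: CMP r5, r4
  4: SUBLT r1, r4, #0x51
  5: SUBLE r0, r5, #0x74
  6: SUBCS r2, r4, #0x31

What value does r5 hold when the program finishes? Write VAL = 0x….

0: ✓ CMP  NZCV=0010
1: ✓ ADDHI  r5←0xc5
2: · ADDLS
3: ✓ CMP  NZCV=1010
4: ✓ SUBLT  r1←0xe7
5: ✓ SUBLE  r0←0x51
6: ✓ SUBCS  r2←0x07

VAL = 0xc5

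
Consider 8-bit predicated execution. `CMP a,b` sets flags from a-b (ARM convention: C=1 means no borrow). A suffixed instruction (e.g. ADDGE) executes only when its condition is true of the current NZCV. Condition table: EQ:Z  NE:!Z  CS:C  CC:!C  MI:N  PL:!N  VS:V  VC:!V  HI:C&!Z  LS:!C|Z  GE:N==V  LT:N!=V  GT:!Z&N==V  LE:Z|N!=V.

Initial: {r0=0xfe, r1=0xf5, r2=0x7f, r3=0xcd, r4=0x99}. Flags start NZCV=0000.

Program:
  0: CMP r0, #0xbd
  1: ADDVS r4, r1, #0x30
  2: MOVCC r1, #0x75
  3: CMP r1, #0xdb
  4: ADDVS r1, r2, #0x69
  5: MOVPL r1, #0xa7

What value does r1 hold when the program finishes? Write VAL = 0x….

VAL = 0xa7

[0] flags=0010 → (cmp)
[1] flags=0010 VS?F → skip
[2] flags=0010 CC?F → skip
[3] flags=0010 → (cmp)
[4] flags=0010 VS?F → skip
[5] flags=0010 PL?T → r1=0xa7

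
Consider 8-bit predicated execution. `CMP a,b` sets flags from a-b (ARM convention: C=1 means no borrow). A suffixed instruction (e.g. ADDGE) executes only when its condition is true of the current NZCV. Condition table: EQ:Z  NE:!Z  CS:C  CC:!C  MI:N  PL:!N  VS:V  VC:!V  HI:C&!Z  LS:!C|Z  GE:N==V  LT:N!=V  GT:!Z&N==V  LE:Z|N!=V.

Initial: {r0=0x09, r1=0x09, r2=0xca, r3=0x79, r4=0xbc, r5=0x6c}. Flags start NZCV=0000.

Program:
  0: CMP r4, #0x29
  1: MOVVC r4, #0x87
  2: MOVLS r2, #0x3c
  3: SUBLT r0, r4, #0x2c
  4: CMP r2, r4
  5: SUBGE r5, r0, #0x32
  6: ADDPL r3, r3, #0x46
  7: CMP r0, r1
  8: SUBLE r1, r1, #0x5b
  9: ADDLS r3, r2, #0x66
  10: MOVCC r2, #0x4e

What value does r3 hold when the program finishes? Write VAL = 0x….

[0] flags=1010 → (cmp)
[1] flags=1010 VC?T → r4=0x87
[2] flags=1010 LS?F → skip
[3] flags=1010 LT?T → r0=0x5b
[4] flags=0010 → (cmp)
[5] flags=0010 GE?T → r5=0x29
[6] flags=0010 PL?T → r3=0xbf
[7] flags=0010 → (cmp)
[8] flags=0010 LE?F → skip
[9] flags=0010 LS?F → skip
[10] flags=0010 CC?F → skip

VAL = 0xbf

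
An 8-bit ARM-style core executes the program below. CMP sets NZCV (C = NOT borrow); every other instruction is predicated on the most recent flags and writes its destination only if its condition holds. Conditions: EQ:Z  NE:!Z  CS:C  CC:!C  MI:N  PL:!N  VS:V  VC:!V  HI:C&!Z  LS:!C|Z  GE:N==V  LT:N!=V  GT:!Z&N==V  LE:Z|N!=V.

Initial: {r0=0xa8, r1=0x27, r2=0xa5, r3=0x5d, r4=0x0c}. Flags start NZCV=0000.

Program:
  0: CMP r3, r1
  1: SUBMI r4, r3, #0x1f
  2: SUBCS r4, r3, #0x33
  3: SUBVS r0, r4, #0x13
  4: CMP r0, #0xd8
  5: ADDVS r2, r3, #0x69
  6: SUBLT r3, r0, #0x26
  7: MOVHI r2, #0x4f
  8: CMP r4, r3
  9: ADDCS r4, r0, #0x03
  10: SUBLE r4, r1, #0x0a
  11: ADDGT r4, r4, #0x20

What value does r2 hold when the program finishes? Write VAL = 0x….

VAL = 0xa5

[0] flags=0010 → (cmp)
[1] flags=0010 MI?F → skip
[2] flags=0010 CS?T → r4=0x2a
[3] flags=0010 VS?F → skip
[4] flags=1000 → (cmp)
[5] flags=1000 VS?F → skip
[6] flags=1000 LT?T → r3=0x82
[7] flags=1000 HI?F → skip
[8] flags=1001 → (cmp)
[9] flags=1001 CS?F → skip
[10] flags=1001 LE?F → skip
[11] flags=1001 GT?T → r4=0x4a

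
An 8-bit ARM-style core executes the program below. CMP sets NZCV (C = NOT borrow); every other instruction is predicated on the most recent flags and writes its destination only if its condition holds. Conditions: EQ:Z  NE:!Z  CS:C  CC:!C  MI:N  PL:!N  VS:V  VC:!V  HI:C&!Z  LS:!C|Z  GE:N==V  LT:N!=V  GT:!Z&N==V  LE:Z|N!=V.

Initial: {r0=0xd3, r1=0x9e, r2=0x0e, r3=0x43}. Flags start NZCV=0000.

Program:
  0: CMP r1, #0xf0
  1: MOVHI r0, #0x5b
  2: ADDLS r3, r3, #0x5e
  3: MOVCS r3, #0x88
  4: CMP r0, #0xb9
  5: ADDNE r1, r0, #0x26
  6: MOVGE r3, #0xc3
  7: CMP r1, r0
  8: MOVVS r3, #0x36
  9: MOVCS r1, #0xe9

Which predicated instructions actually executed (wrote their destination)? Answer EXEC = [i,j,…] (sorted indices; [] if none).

0: ✓ CMP  NZCV=1000
1: · MOVHI
2: ✓ ADDLS  r3←0xa1
3: · MOVCS
4: ✓ CMP  NZCV=0010
5: ✓ ADDNE  r1←0xf9
6: ✓ MOVGE  r3←0xc3
7: ✓ CMP  NZCV=0010
8: · MOVVS
9: ✓ MOVCS  r1←0xe9

EXEC = [2,5,6,9]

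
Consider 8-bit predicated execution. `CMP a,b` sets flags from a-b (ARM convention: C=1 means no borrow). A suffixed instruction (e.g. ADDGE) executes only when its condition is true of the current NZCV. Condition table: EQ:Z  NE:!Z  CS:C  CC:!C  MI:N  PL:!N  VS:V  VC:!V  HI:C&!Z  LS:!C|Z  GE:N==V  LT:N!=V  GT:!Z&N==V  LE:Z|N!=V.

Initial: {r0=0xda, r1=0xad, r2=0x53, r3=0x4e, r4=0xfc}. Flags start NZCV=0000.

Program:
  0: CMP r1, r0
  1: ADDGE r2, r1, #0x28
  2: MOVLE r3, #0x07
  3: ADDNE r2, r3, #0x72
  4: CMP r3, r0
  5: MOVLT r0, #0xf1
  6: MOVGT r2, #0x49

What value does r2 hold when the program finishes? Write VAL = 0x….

VAL = 0x49

[0] flags=1000 → (cmp)
[1] flags=1000 GE?F → skip
[2] flags=1000 LE?T → r3=0x07
[3] flags=1000 NE?T → r2=0x79
[4] flags=0000 → (cmp)
[5] flags=0000 LT?F → skip
[6] flags=0000 GT?T → r2=0x49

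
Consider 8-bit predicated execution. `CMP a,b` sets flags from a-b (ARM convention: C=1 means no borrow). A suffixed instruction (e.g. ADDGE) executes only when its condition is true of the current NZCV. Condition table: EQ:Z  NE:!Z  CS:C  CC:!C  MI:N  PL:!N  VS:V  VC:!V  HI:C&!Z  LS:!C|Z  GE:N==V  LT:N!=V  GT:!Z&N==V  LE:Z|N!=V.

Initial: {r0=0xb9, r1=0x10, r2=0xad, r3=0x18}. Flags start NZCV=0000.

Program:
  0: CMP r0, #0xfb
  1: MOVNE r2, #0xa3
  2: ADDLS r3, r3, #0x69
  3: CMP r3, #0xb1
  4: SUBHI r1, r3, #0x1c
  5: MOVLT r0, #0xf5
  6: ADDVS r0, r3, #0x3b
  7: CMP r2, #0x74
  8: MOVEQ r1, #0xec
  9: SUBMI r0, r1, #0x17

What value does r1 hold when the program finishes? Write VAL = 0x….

0: ✓ CMP  NZCV=1000
1: ✓ MOVNE  r2←0xa3
2: ✓ ADDLS  r3←0x81
3: ✓ CMP  NZCV=1000
4: · SUBHI
5: ✓ MOVLT  r0←0xf5
6: · ADDVS
7: ✓ CMP  NZCV=0011
8: · MOVEQ
9: · SUBMI

VAL = 0x10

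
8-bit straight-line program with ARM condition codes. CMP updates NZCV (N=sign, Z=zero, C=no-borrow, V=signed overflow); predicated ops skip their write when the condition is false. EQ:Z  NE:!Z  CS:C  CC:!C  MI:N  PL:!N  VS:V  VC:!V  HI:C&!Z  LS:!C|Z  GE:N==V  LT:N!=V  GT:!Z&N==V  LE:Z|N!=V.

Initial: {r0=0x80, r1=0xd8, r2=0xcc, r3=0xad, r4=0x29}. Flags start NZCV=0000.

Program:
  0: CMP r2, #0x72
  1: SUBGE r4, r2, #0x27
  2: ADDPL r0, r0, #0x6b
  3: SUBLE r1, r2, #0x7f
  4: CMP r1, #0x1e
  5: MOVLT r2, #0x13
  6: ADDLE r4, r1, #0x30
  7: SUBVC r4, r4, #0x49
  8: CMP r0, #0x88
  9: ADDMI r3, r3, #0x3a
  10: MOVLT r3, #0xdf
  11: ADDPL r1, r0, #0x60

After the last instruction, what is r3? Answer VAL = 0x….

VAL = 0xad

[0] flags=0011 → (cmp)
[1] flags=0011 GE?F → skip
[2] flags=0011 PL?T → r0=0xeb
[3] flags=0011 LE?T → r1=0x4d
[4] flags=0010 → (cmp)
[5] flags=0010 LT?F → skip
[6] flags=0010 LE?F → skip
[7] flags=0010 VC?T → r4=0xe0
[8] flags=0010 → (cmp)
[9] flags=0010 MI?F → skip
[10] flags=0010 LT?F → skip
[11] flags=0010 PL?T → r1=0x4b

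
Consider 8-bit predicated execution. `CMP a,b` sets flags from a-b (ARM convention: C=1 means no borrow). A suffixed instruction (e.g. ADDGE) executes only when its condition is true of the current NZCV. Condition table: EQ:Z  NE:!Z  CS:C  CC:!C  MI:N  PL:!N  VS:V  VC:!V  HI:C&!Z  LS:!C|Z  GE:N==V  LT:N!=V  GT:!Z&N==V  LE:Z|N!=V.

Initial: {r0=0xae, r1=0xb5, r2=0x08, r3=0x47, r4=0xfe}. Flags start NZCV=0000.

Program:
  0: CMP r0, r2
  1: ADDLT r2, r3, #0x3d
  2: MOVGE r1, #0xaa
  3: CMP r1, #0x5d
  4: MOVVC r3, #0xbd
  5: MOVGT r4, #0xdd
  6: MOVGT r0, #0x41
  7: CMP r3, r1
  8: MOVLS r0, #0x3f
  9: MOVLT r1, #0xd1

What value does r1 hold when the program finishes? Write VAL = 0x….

0: ✓ CMP  NZCV=1010
1: ✓ ADDLT  r2←0x84
2: · MOVGE
3: ✓ CMP  NZCV=0011
4: · MOVVC
5: · MOVGT
6: · MOVGT
7: ✓ CMP  NZCV=1001
8: ✓ MOVLS  r0←0x3f
9: · MOVLT

VAL = 0xb5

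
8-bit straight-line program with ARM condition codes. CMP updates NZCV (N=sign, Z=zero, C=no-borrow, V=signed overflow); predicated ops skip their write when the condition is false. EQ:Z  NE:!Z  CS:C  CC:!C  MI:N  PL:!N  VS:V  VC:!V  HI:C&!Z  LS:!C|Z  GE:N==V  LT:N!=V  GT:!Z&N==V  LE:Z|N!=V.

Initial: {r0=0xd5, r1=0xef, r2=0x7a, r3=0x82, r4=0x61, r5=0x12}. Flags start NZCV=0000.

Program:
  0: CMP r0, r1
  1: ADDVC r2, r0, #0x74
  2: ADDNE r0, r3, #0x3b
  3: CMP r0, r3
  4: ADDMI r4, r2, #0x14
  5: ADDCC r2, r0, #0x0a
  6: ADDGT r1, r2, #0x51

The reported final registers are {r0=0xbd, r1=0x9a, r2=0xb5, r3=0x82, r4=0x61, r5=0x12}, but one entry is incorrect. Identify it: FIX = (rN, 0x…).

FIX = (r2, 0x49)

[0] flags=1000 → (cmp)
[1] flags=1000 VC?T → r2=0x49
[2] flags=1000 NE?T → r0=0xbd
[3] flags=0010 → (cmp)
[4] flags=0010 MI?F → skip
[5] flags=0010 CC?F → skip
[6] flags=0010 GT?T → r1=0x9a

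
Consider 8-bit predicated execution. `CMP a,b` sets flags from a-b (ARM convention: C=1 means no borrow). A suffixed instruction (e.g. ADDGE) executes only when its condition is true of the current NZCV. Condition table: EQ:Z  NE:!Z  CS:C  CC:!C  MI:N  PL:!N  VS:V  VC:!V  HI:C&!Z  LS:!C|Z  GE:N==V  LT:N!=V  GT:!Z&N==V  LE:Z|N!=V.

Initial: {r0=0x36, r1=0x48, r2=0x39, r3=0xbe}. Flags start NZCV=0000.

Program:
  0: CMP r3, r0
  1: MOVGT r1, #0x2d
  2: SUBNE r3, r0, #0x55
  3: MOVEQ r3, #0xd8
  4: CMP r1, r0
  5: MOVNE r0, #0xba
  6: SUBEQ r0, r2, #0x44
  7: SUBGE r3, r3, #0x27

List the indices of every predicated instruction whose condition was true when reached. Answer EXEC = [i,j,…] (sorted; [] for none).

EXEC = [2,5,7]

0: ✓ CMP  NZCV=1010
1: · MOVGT
2: ✓ SUBNE  r3←0xe1
3: · MOVEQ
4: ✓ CMP  NZCV=0010
5: ✓ MOVNE  r0←0xba
6: · SUBEQ
7: ✓ SUBGE  r3←0xba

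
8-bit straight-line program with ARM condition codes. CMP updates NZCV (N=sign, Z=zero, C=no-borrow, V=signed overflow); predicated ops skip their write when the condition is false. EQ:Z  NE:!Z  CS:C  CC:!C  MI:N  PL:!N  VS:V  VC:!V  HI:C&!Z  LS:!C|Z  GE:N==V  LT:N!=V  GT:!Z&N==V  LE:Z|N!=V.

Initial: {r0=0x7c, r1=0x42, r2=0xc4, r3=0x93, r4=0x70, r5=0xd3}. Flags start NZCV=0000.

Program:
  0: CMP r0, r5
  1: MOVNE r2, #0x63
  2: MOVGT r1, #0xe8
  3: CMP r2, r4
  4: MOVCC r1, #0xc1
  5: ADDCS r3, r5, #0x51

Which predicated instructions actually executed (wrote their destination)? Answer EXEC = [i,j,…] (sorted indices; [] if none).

EXEC = [1,2,4]

0: ✓ CMP  NZCV=1001
1: ✓ MOVNE  r2←0x63
2: ✓ MOVGT  r1←0xe8
3: ✓ CMP  NZCV=1000
4: ✓ MOVCC  r1←0xc1
5: · ADDCS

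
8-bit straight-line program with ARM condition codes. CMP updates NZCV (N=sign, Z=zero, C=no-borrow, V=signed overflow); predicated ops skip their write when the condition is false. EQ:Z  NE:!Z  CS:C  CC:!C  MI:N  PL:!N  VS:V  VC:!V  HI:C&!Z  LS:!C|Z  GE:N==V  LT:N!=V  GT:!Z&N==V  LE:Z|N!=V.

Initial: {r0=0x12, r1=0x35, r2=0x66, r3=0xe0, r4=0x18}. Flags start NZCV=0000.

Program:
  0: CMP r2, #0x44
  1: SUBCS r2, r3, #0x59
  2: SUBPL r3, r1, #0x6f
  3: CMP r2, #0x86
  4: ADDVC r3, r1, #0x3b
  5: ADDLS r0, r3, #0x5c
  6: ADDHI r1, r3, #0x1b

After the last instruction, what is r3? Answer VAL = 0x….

[0] flags=0010 → (cmp)
[1] flags=0010 CS?T → r2=0x87
[2] flags=0010 PL?T → r3=0xc6
[3] flags=0010 → (cmp)
[4] flags=0010 VC?T → r3=0x70
[5] flags=0010 LS?F → skip
[6] flags=0010 HI?T → r1=0x8b

VAL = 0x70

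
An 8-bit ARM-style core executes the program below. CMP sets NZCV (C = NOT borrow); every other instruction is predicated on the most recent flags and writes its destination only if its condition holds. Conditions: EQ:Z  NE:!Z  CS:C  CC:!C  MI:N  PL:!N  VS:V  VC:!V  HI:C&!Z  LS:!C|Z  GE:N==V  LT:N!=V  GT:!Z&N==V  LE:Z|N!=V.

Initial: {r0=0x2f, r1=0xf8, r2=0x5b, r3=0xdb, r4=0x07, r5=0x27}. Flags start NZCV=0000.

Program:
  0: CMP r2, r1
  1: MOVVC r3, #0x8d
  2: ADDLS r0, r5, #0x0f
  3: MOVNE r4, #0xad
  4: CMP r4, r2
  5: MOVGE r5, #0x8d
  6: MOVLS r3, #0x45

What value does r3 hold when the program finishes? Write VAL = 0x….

[0] flags=0000 → (cmp)
[1] flags=0000 VC?T → r3=0x8d
[2] flags=0000 LS?T → r0=0x36
[3] flags=0000 NE?T → r4=0xad
[4] flags=0011 → (cmp)
[5] flags=0011 GE?F → skip
[6] flags=0011 LS?F → skip

VAL = 0x8d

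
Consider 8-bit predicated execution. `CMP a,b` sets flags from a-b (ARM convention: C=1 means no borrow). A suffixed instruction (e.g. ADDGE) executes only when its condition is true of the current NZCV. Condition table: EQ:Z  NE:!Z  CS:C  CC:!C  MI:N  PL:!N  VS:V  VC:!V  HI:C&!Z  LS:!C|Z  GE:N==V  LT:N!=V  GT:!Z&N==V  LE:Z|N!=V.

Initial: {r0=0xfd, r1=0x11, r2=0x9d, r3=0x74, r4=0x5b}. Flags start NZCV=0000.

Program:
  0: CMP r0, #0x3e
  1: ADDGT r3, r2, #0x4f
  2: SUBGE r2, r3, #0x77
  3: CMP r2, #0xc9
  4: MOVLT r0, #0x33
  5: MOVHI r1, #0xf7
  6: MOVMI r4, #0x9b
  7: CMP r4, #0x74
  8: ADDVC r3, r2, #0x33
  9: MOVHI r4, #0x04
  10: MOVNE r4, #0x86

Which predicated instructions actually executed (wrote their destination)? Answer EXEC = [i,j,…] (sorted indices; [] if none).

EXEC = [4,6,9,10]

[0] flags=1010 → (cmp)
[1] flags=1010 GT?F → skip
[2] flags=1010 GE?F → skip
[3] flags=1000 → (cmp)
[4] flags=1000 LT?T → r0=0x33
[5] flags=1000 HI?F → skip
[6] flags=1000 MI?T → r4=0x9b
[7] flags=0011 → (cmp)
[8] flags=0011 VC?F → skip
[9] flags=0011 HI?T → r4=0x04
[10] flags=0011 NE?T → r4=0x86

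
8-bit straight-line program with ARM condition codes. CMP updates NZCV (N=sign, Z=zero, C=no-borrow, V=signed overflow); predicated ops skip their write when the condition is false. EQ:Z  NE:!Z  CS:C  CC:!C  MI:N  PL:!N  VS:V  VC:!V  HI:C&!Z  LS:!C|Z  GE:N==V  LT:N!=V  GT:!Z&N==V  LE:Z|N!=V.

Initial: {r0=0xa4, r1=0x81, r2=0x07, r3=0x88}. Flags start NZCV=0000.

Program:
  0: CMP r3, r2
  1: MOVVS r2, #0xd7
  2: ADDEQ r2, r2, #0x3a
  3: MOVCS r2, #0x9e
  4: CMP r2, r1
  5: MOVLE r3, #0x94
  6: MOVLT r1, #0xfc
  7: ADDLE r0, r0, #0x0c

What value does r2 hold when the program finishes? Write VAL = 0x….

0: ✓ CMP  NZCV=1010
1: · MOVVS
2: · ADDEQ
3: ✓ MOVCS  r2←0x9e
4: ✓ CMP  NZCV=0010
5: · MOVLE
6: · MOVLT
7: · ADDLE

VAL = 0x9e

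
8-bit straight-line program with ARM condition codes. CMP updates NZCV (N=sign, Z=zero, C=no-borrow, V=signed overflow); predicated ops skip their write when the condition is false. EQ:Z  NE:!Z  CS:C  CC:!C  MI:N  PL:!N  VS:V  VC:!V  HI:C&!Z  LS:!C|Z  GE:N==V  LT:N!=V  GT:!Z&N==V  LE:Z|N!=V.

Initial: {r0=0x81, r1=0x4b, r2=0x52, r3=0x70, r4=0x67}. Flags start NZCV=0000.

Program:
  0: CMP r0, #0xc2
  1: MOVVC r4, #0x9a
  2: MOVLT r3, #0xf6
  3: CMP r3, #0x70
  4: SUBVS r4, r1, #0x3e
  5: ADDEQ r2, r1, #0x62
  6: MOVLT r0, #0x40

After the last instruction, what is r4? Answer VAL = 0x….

0: ✓ CMP  NZCV=1000
1: ✓ MOVVC  r4←0x9a
2: ✓ MOVLT  r3←0xf6
3: ✓ CMP  NZCV=1010
4: · SUBVS
5: · ADDEQ
6: ✓ MOVLT  r0←0x40

VAL = 0x9a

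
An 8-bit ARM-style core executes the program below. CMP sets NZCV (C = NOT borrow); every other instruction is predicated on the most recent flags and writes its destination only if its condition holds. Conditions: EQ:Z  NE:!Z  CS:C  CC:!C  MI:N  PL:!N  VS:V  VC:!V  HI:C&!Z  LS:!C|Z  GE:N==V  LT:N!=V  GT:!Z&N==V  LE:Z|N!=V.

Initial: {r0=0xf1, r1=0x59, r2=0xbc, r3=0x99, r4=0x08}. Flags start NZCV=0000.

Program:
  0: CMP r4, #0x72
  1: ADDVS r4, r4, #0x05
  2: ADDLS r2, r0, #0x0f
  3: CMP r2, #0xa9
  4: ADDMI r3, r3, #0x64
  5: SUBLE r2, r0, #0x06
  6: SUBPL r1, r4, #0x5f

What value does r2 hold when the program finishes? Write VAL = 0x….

VAL = 0x00

0: ✓ CMP  NZCV=1000
1: · ADDVS
2: ✓ ADDLS  r2←0x00
3: ✓ CMP  NZCV=0000
4: · ADDMI
5: · SUBLE
6: ✓ SUBPL  r1←0xa9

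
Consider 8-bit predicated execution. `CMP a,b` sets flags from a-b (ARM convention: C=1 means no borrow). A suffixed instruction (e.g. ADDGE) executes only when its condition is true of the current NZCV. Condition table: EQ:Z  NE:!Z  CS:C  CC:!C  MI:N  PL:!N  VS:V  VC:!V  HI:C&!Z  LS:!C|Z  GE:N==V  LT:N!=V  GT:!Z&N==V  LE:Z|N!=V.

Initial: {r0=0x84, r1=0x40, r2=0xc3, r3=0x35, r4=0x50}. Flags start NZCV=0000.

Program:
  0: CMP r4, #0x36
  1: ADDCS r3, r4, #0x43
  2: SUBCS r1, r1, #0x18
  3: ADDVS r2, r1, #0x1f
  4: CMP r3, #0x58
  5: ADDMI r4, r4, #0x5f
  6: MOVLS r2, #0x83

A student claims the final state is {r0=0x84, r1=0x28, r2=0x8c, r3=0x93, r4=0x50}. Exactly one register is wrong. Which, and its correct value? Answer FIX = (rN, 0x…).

FIX = (r2, 0xc3)

0: ✓ CMP  NZCV=0010
1: ✓ ADDCS  r3←0x93
2: ✓ SUBCS  r1←0x28
3: · ADDVS
4: ✓ CMP  NZCV=0011
5: · ADDMI
6: · MOVLS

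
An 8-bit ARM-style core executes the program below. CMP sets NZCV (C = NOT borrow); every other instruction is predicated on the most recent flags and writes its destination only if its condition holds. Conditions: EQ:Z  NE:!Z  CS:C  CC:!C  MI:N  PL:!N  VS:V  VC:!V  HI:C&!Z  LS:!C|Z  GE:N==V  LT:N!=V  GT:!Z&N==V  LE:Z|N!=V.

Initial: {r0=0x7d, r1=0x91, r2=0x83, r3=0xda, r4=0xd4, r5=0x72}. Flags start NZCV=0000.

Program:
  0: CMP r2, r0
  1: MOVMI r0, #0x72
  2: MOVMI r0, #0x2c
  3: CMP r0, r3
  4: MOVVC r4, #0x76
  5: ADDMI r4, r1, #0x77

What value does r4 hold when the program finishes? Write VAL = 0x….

0: ✓ CMP  NZCV=0011
1: · MOVMI
2: · MOVMI
3: ✓ CMP  NZCV=1001
4: · MOVVC
5: ✓ ADDMI  r4←0x08

VAL = 0x08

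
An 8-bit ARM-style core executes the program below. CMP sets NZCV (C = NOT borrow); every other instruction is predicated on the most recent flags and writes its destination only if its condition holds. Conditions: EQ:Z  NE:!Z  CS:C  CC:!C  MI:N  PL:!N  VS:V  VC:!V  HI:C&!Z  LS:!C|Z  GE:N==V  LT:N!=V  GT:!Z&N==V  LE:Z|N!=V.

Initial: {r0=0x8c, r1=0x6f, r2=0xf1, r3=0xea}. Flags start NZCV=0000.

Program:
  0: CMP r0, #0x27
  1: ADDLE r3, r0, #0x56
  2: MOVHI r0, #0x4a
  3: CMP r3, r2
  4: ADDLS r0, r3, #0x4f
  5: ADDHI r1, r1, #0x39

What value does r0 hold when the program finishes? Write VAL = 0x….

[0] flags=0011 → (cmp)
[1] flags=0011 LE?T → r3=0xe2
[2] flags=0011 HI?T → r0=0x4a
[3] flags=1000 → (cmp)
[4] flags=1000 LS?T → r0=0x31
[5] flags=1000 HI?F → skip

VAL = 0x31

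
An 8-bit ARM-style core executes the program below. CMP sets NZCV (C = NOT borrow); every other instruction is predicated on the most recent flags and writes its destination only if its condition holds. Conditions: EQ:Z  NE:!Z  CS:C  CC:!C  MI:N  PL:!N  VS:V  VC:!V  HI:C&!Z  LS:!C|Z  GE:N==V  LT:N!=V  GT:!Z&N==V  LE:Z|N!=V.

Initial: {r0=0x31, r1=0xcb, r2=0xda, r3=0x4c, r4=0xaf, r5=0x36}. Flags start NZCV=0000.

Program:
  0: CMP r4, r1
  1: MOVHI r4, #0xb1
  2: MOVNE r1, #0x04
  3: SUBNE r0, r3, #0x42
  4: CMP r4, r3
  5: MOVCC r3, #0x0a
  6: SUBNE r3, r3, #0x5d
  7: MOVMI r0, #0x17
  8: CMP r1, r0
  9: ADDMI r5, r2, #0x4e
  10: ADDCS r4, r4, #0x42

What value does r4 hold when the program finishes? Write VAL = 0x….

VAL = 0xaf

0: ✓ CMP  NZCV=1000
1: · MOVHI
2: ✓ MOVNE  r1←0x04
3: ✓ SUBNE  r0←0x0a
4: ✓ CMP  NZCV=0011
5: · MOVCC
6: ✓ SUBNE  r3←0xef
7: · MOVMI
8: ✓ CMP  NZCV=1000
9: ✓ ADDMI  r5←0x28
10: · ADDCS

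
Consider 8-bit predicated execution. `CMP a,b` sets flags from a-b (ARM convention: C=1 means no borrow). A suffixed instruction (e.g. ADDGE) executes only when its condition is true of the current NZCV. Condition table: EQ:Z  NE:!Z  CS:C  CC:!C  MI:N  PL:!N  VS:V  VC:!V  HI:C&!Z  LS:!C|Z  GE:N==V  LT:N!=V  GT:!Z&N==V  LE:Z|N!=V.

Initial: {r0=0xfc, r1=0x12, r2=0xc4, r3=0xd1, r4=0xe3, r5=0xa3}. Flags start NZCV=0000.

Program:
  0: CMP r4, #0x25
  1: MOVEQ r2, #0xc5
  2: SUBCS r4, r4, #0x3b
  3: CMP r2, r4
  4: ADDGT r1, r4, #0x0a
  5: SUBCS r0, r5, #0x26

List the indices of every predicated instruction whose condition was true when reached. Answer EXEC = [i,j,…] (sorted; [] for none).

0: ✓ CMP  NZCV=1010
1: · MOVEQ
2: ✓ SUBCS  r4←0xa8
3: ✓ CMP  NZCV=0010
4: ✓ ADDGT  r1←0xb2
5: ✓ SUBCS  r0←0x7d

EXEC = [2,4,5]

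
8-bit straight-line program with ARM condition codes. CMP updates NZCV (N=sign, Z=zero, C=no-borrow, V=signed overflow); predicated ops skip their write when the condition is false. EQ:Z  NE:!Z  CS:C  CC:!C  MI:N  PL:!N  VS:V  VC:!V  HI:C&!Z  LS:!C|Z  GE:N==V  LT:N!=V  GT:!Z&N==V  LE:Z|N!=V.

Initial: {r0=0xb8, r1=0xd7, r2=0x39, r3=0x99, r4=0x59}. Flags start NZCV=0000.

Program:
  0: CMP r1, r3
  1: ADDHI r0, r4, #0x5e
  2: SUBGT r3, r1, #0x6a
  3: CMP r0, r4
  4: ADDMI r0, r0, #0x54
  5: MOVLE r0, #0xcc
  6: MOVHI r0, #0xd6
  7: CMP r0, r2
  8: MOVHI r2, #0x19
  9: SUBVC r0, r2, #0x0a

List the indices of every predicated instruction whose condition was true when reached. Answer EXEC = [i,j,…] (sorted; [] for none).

[0] flags=0010 → (cmp)
[1] flags=0010 HI?T → r0=0xb7
[2] flags=0010 GT?T → r3=0x6d
[3] flags=0011 → (cmp)
[4] flags=0011 MI?F → skip
[5] flags=0011 LE?T → r0=0xcc
[6] flags=0011 HI?T → r0=0xd6
[7] flags=1010 → (cmp)
[8] flags=1010 HI?T → r2=0x19
[9] flags=1010 VC?T → r0=0x0f

EXEC = [1,2,5,6,8,9]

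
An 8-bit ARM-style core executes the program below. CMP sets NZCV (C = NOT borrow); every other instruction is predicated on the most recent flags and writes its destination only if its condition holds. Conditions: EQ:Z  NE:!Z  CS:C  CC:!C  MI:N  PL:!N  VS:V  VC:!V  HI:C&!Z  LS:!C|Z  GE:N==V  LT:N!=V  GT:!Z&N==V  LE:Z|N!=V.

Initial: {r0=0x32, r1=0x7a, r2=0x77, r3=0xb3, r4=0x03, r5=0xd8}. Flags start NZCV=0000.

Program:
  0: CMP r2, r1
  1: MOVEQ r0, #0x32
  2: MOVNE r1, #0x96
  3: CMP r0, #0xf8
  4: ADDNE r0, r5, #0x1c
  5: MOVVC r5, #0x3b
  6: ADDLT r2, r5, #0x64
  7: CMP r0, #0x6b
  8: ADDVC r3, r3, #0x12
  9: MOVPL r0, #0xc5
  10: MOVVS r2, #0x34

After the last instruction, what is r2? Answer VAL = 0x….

VAL = 0x77

[0] flags=1000 → (cmp)
[1] flags=1000 EQ?F → skip
[2] flags=1000 NE?T → r1=0x96
[3] flags=0000 → (cmp)
[4] flags=0000 NE?T → r0=0xf4
[5] flags=0000 VC?T → r5=0x3b
[6] flags=0000 LT?F → skip
[7] flags=1010 → (cmp)
[8] flags=1010 VC?T → r3=0xc5
[9] flags=1010 PL?F → skip
[10] flags=1010 VS?F → skip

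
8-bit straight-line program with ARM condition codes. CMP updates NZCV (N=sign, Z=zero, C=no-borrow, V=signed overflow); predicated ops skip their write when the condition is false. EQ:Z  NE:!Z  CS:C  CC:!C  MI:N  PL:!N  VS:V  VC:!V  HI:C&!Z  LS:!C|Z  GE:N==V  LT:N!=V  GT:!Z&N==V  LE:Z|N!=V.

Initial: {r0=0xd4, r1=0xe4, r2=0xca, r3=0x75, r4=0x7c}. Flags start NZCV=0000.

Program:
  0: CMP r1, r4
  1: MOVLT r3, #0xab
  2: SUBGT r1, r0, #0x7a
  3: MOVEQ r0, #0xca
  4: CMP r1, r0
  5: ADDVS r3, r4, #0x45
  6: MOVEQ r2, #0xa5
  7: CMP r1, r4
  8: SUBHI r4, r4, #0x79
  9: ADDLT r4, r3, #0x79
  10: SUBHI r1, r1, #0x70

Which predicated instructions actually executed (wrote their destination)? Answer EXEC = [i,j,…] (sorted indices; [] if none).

0: ✓ CMP  NZCV=0011
1: ✓ MOVLT  r3←0xab
2: · SUBGT
3: · MOVEQ
4: ✓ CMP  NZCV=0010
5: · ADDVS
6: · MOVEQ
7: ✓ CMP  NZCV=0011
8: ✓ SUBHI  r4←0x03
9: ✓ ADDLT  r4←0x24
10: ✓ SUBHI  r1←0x74

EXEC = [1,8,9,10]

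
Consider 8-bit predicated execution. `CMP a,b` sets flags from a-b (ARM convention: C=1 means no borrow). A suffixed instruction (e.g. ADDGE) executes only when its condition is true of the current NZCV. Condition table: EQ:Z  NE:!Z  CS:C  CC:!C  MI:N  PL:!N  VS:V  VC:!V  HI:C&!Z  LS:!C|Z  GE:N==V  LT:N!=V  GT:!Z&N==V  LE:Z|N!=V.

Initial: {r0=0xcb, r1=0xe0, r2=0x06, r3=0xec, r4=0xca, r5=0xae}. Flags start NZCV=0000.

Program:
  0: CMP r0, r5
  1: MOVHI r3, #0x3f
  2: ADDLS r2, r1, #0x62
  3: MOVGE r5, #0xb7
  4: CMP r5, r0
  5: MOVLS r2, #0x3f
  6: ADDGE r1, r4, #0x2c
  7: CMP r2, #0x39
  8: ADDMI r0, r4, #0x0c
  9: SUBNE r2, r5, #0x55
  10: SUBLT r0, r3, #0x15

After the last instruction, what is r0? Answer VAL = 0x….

VAL = 0xcb

0: ✓ CMP  NZCV=0010
1: ✓ MOVHI  r3←0x3f
2: · ADDLS
3: ✓ MOVGE  r5←0xb7
4: ✓ CMP  NZCV=1000
5: ✓ MOVLS  r2←0x3f
6: · ADDGE
7: ✓ CMP  NZCV=0010
8: · ADDMI
9: ✓ SUBNE  r2←0x62
10: · SUBLT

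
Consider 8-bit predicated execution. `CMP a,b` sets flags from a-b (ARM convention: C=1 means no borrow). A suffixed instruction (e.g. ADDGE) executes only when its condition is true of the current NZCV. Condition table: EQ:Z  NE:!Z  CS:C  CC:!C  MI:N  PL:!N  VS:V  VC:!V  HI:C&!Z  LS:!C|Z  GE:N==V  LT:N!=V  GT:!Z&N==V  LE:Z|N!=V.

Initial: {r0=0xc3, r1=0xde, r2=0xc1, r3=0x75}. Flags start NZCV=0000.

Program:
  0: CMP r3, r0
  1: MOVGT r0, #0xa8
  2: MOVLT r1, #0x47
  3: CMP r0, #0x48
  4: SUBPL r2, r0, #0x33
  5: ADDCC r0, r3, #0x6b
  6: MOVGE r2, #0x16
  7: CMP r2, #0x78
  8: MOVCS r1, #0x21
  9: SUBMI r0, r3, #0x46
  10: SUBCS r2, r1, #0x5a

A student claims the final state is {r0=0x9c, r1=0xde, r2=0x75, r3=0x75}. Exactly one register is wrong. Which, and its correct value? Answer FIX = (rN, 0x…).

[0] flags=1001 → (cmp)
[1] flags=1001 GT?T → r0=0xa8
[2] flags=1001 LT?F → skip
[3] flags=0011 → (cmp)
[4] flags=0011 PL?T → r2=0x75
[5] flags=0011 CC?F → skip
[6] flags=0011 GE?F → skip
[7] flags=1000 → (cmp)
[8] flags=1000 CS?F → skip
[9] flags=1000 MI?T → r0=0x2f
[10] flags=1000 CS?F → skip

FIX = (r0, 0x2f)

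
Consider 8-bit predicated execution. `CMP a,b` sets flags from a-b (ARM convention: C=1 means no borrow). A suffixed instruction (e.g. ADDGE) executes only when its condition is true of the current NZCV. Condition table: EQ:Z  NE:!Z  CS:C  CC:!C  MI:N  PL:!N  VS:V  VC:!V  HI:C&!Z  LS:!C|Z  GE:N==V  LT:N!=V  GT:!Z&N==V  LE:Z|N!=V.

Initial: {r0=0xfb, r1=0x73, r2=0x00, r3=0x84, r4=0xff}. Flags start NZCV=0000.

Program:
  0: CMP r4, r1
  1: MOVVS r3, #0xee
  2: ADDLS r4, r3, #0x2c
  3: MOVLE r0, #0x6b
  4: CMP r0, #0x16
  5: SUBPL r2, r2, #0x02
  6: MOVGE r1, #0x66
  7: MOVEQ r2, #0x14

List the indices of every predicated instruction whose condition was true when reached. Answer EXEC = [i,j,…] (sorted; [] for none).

0: ✓ CMP  NZCV=1010
1: · MOVVS
2: · ADDLS
3: ✓ MOVLE  r0←0x6b
4: ✓ CMP  NZCV=0010
5: ✓ SUBPL  r2←0xfe
6: ✓ MOVGE  r1←0x66
7: · MOVEQ

EXEC = [3,5,6]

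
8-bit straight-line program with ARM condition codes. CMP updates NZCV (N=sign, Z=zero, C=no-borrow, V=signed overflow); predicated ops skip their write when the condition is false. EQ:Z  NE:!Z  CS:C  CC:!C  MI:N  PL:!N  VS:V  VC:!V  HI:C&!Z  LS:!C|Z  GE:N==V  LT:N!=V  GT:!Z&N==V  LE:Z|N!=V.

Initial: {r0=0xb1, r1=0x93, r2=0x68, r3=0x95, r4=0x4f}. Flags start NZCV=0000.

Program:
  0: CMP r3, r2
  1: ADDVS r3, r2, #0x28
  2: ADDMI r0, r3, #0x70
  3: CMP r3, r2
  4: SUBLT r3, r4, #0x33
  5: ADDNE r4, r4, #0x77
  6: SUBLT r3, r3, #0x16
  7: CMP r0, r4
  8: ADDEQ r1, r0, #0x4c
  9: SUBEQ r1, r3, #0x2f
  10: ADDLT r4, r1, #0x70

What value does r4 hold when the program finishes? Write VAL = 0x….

0: ✓ CMP  NZCV=0011
1: ✓ ADDVS  r3←0x90
2: · ADDMI
3: ✓ CMP  NZCV=0011
4: ✓ SUBLT  r3←0x1c
5: ✓ ADDNE  r4←0xc6
6: ✓ SUBLT  r3←0x06
7: ✓ CMP  NZCV=1000
8: · ADDEQ
9: · SUBEQ
10: ✓ ADDLT  r4←0x03

VAL = 0x03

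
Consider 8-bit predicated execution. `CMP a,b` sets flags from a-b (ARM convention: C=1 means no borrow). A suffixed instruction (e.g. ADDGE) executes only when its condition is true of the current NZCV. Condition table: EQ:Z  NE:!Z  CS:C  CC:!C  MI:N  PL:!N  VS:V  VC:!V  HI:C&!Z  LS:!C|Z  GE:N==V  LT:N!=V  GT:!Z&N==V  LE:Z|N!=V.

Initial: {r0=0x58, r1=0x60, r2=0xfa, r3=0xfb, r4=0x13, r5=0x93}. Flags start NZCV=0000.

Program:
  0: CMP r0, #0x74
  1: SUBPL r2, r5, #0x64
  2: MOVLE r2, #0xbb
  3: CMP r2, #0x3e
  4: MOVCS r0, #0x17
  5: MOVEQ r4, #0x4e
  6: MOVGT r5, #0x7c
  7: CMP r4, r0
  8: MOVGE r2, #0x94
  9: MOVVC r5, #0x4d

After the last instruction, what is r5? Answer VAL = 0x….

[0] flags=1000 → (cmp)
[1] flags=1000 PL?F → skip
[2] flags=1000 LE?T → r2=0xbb
[3] flags=0011 → (cmp)
[4] flags=0011 CS?T → r0=0x17
[5] flags=0011 EQ?F → skip
[6] flags=0011 GT?F → skip
[7] flags=1000 → (cmp)
[8] flags=1000 GE?F → skip
[9] flags=1000 VC?T → r5=0x4d

VAL = 0x4d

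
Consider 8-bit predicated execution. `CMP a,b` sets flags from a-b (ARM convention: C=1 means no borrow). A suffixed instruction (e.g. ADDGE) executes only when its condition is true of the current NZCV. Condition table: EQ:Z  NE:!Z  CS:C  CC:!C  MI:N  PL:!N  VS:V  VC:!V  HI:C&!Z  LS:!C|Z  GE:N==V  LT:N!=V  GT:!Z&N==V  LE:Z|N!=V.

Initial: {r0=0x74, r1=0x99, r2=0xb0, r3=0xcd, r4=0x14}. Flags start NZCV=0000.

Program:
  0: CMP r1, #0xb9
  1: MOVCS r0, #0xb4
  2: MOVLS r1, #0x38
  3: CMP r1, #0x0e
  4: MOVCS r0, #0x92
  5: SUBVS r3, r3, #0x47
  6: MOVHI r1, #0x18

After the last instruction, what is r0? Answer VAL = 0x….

0: ✓ CMP  NZCV=1000
1: · MOVCS
2: ✓ MOVLS  r1←0x38
3: ✓ CMP  NZCV=0010
4: ✓ MOVCS  r0←0x92
5: · SUBVS
6: ✓ MOVHI  r1←0x18

VAL = 0x92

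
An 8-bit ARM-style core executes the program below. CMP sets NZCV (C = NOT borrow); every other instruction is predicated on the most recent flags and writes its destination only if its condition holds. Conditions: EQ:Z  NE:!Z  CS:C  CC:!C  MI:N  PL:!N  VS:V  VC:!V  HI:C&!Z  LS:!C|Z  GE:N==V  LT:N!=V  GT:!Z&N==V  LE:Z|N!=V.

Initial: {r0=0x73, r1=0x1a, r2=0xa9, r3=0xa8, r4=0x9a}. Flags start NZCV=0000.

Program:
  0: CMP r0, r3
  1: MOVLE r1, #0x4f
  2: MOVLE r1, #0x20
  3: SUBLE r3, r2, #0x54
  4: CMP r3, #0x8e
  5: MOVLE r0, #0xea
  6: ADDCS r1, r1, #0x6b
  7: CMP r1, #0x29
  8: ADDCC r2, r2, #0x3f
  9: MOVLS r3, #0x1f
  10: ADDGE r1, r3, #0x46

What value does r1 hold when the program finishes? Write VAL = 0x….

VAL = 0x85

[0] flags=1001 → (cmp)
[1] flags=1001 LE?F → skip
[2] flags=1001 LE?F → skip
[3] flags=1001 LE?F → skip
[4] flags=0010 → (cmp)
[5] flags=0010 LE?F → skip
[6] flags=0010 CS?T → r1=0x85
[7] flags=0011 → (cmp)
[8] flags=0011 CC?F → skip
[9] flags=0011 LS?F → skip
[10] flags=0011 GE?F → skip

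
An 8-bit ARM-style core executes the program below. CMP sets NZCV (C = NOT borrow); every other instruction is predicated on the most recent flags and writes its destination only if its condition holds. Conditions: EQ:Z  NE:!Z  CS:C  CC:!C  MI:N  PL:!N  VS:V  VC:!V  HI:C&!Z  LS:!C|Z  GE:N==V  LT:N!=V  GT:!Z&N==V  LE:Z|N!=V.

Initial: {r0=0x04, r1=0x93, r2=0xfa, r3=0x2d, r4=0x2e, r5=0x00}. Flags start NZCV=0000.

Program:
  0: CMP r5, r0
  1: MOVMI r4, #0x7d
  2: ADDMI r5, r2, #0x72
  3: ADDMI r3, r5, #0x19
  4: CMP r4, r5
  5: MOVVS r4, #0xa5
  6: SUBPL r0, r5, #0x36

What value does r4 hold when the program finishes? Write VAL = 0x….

[0] flags=1000 → (cmp)
[1] flags=1000 MI?T → r4=0x7d
[2] flags=1000 MI?T → r5=0x6c
[3] flags=1000 MI?T → r3=0x85
[4] flags=0010 → (cmp)
[5] flags=0010 VS?F → skip
[6] flags=0010 PL?T → r0=0x36

VAL = 0x7d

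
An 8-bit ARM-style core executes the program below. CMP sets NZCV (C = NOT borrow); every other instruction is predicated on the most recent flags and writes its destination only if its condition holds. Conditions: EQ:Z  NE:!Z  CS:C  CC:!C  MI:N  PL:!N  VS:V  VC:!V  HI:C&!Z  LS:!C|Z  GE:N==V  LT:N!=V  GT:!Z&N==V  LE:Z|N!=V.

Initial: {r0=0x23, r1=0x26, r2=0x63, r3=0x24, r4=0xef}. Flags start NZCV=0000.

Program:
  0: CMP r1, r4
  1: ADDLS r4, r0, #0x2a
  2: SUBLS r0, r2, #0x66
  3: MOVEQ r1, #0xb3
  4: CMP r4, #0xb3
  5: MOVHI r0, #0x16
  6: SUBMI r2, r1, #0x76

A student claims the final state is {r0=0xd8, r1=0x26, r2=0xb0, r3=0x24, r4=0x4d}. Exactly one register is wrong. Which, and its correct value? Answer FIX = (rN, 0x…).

[0] flags=0000 → (cmp)
[1] flags=0000 LS?T → r4=0x4d
[2] flags=0000 LS?T → r0=0xfd
[3] flags=0000 EQ?F → skip
[4] flags=1001 → (cmp)
[5] flags=1001 HI?F → skip
[6] flags=1001 MI?T → r2=0xb0

FIX = (r0, 0xfd)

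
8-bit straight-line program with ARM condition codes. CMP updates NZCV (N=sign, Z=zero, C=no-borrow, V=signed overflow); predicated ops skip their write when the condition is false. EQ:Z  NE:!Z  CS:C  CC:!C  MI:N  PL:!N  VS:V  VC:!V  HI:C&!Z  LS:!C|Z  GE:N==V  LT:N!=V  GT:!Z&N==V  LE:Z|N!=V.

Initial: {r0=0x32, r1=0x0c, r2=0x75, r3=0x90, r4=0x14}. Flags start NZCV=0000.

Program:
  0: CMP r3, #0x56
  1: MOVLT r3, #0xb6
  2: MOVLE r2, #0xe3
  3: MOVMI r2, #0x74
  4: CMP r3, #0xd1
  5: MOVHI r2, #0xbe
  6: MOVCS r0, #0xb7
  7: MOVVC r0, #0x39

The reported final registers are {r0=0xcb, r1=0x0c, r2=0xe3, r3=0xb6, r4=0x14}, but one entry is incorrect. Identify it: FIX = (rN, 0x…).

0: ✓ CMP  NZCV=0011
1: ✓ MOVLT  r3←0xb6
2: ✓ MOVLE  r2←0xe3
3: · MOVMI
4: ✓ CMP  NZCV=1000
5: · MOVHI
6: · MOVCS
7: ✓ MOVVC  r0←0x39

FIX = (r0, 0x39)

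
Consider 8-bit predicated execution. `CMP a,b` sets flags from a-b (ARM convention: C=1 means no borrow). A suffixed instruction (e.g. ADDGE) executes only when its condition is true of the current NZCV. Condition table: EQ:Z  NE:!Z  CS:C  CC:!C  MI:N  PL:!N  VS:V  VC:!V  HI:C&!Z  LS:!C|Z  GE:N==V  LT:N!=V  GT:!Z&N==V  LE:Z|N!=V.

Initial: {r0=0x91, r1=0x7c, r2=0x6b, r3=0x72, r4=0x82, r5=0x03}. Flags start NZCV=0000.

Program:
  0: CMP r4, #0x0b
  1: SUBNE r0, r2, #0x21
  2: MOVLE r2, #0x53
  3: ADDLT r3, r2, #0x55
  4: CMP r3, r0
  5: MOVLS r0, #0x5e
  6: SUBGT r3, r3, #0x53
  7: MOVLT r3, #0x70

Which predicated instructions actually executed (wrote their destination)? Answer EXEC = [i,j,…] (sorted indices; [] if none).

0: ✓ CMP  NZCV=0011
1: ✓ SUBNE  r0←0x4a
2: ✓ MOVLE  r2←0x53
3: ✓ ADDLT  r3←0xa8
4: ✓ CMP  NZCV=0011
5: · MOVLS
6: · SUBGT
7: ✓ MOVLT  r3←0x70

EXEC = [1,2,3,7]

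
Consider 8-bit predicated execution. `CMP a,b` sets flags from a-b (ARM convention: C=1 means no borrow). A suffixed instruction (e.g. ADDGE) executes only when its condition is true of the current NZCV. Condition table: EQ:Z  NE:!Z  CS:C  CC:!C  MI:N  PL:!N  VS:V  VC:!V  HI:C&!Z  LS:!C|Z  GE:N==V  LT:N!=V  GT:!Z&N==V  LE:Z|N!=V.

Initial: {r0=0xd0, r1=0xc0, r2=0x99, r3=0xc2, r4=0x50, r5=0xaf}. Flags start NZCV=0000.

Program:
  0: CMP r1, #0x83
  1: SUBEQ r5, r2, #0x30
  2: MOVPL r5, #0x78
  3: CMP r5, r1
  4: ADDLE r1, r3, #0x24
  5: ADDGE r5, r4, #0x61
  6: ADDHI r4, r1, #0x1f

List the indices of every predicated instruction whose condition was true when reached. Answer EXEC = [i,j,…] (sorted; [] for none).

EXEC = [2,5]

[0] flags=0010 → (cmp)
[1] flags=0010 EQ?F → skip
[2] flags=0010 PL?T → r5=0x78
[3] flags=1001 → (cmp)
[4] flags=1001 LE?F → skip
[5] flags=1001 GE?T → r5=0xb1
[6] flags=1001 HI?F → skip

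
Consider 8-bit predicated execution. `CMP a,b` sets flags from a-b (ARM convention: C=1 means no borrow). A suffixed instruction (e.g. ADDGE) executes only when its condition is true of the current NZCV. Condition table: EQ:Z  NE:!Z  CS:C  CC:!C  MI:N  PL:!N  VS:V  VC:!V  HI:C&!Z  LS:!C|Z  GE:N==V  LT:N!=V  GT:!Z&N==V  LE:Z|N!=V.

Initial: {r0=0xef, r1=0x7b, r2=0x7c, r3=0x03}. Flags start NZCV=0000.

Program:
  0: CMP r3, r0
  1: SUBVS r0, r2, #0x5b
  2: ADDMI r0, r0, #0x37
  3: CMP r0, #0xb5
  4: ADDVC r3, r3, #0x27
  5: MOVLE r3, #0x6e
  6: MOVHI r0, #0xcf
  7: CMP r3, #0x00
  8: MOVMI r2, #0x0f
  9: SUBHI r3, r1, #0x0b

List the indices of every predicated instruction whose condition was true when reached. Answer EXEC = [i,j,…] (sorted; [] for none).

EXEC = [4,6,9]

[0] flags=0000 → (cmp)
[1] flags=0000 VS?F → skip
[2] flags=0000 MI?F → skip
[3] flags=0010 → (cmp)
[4] flags=0010 VC?T → r3=0x2a
[5] flags=0010 LE?F → skip
[6] flags=0010 HI?T → r0=0xcf
[7] flags=0010 → (cmp)
[8] flags=0010 MI?F → skip
[9] flags=0010 HI?T → r3=0x70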